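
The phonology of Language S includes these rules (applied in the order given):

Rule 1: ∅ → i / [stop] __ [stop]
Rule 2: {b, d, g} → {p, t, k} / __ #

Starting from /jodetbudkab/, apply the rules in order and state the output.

Rule 1 (stop-cluster i-epenthesis): /t/ and /b/ form a stop–stop cluster, so [i] is inserted between them. /d/ and /k/ form a stop–stop cluster, so [i] is inserted between them. /jodetbudkab/ → jodetibudikab.
Rule 2 (final devoicing): /b/ is a voiced stop in word-final position, so it devoices to [p]. /jodetibudikab/ → jodetibudikap.

jodetibudikap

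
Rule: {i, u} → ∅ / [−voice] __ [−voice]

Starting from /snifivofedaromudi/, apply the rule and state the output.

No segment of /snifivofedaromudi/ meets the structural description of the rule, so the form surfaces unchanged.

snifivofedaromudi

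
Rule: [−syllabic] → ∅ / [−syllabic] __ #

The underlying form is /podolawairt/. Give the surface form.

podolawair

/t/ is the second consonant of a word-final cluster /rt/, so it deletes.
The other instances of /p/, /d/, /l/, /w/, /r/ do not occur in the required environment and remain unchanged.
Surface form: [podolawair].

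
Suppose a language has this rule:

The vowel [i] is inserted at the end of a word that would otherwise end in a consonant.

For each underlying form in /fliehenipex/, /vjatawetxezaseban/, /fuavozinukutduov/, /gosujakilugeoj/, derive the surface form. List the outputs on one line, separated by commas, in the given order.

/fliehenipex/: the form ends in the consonant /x/, so [i] is inserted word-finally. → [fliehenipexi].
/vjatawetxezaseban/: the form ends in the consonant /n/, so [i] is inserted word-finally. → [vjatawetxezasebani].
/fuavozinukutduov/: the form ends in the consonant /v/, so [i] is inserted word-finally. → [fuavozinukutduovi].
/gosujakilugeoj/: the form ends in the consonant /j/, so [i] is inserted word-finally. → [gosujakilugeoji].

fliehenipexi, vjatawetxezasebani, fuavozinukutduovi, gosujakilugeoji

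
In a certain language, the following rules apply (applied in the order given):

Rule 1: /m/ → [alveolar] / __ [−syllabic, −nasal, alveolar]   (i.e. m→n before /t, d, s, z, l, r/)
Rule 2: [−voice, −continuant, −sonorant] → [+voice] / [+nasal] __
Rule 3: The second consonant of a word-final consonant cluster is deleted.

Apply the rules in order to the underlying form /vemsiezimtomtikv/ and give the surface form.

vensiezindondik

Rule 1 (nasal place assimilation): /m/ precedes the alveolar consonant /s/, so it assimilates in place to [n]. /m/ precedes the alveolar consonant /t/, so it assimilates in place to [n]. /m/ precedes the alveolar consonant /t/, so it assimilates in place to [n]. /vemsiezimtomtikv/ → vensiezintontikv.
Rule 2 (post-nasal voicing): /t/ is a voiceless stop immediately after the nasal /n/, so it voices to [d]. /t/ is a voiceless stop immediately after the nasal /n/, so it voices to [d]. /vensiezintontikv/ → vensiezindondikv.
Rule 3 (final cluster simplification): /v/ is the second consonant of a word-final cluster /kv/, so it deletes. /vensiezindondikv/ → vensiezindondik.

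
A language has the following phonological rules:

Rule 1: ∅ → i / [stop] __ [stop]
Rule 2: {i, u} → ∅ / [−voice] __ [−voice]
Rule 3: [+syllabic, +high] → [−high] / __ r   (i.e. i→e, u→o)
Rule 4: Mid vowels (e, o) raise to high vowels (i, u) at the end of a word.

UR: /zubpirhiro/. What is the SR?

Rule 1 (stop-cluster i-epenthesis): /b/ and /p/ form a stop–stop cluster, so [i] is inserted between them. /zubpirhiro/ → zubipirhiro.
Rule 2 (high vowel syncope): no segment meets the environment; /zubipirhiro/ is unchanged.
Rule 3 (pre-rhotic lowering): /i/ is a high vowel immediately before /r/, so it lowers to [e]. /i/ is a high vowel immediately before /r/, so it lowers to [e]. /zubipirhiro/ → zubiperhero.
Rule 4 (final vowel raising): /o/ is a mid vowel in word-final position, so it raises to [u]. /zubiperhero/ → zubiperheru.

zubiperheru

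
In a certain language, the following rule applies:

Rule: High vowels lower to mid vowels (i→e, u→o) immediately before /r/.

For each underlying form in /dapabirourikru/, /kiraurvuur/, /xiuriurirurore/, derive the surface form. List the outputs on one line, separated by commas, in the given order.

dapaberoorikru, keraorvuor, xioriorerorore

/dapabirourikru/: /i/ is a high vowel immediately before /r/, so it lowers to [e]. /u/ is a high vowel immediately before /r/, so it lowers to [o]. → [dapaberoorikru].
/kiraurvuur/: /i/ is a high vowel immediately before /r/, so it lowers to [e]. /u/ is a high vowel immediately before /r/, so it lowers to [o]. /u/ is a high vowel immediately before /r/, so it lowers to [o]. → [keraorvuor].
/xiuriurirurore/: /u/ is a high vowel immediately before /r/, so it lowers to [o]. /u/ is a high vowel immediately before /r/, so it lowers to [o]. /i/ is a high vowel immediately before /r/, so it lowers to [e]. /u/ is a high vowel immediately before /r/, so it lowers to [o]. → [xioriorerorore].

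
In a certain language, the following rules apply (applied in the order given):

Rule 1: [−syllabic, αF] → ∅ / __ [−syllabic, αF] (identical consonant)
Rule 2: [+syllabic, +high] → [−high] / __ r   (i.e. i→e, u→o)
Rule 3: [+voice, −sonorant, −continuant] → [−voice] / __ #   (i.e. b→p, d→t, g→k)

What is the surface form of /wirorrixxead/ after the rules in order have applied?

werorixeat

Rule 1 (degemination): /rr/ is a geminate; the first /r/ deletes. /xx/ is a geminate; the first /x/ deletes. /wirorrixxead/ → wirorixead.
Rule 2 (pre-rhotic lowering): /i/ is a high vowel immediately before /r/, so it lowers to [e]. /wirorixead/ → werorixead.
Rule 3 (final devoicing): /d/ is a voiced stop in word-final position, so it devoices to [t]. /werorixead/ → werorixeat.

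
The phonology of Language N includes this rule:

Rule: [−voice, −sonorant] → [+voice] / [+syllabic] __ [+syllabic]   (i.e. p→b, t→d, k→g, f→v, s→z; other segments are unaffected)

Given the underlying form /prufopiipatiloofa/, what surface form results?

Scanning /prufopiipatiloofa/: /p/ at position 1 is not in the conditioning environment; /f/ is a voiceless obstruent between vowels /u/ and /o/, so it voices to [v]; /p/ is a voiceless obstruent between vowels /o/ and /i/, so it voices to [b]; /p/ is a voiceless obstruent between vowels /i/ and /a/, so it voices to [b]; /t/ is a voiceless obstruent between vowels /a/ and /i/, so it voices to [d]; /f/ is a voiceless obstruent between vowels /o/ and /a/, so it voices to [v].
Result: [pruvobiibadiloova].

pruvobiibadiloova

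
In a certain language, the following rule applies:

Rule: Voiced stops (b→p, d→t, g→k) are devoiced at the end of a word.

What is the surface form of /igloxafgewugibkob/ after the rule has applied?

igloxafgewugibkop

/b/ is a voiced stop in word-final position, so it devoices to [p].
The other instances of /g/, /b/ do not occur in the required environment and remain unchanged.
Surface form: [igloxafgewugibkop].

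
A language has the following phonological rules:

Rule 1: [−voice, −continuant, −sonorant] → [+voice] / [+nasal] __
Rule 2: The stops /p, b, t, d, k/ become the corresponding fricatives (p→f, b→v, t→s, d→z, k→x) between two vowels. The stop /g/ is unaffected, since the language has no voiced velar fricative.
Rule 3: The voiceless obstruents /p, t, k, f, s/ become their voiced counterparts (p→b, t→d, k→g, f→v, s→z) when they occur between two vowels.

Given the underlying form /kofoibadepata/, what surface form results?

kovoivazevaza

Rule 1 (post-nasal voicing): no segment meets the environment; /kofoibadepata/ is unchanged.
Rule 2 (intervocalic spirantization): /b/ is a stop between vowels /i/ and /a/, so it spirantizes to the fricative [v]. /d/ is a stop between vowels /a/ and /e/, so it spirantizes to the fricative [z]. /p/ is a stop between vowels /e/ and /a/, so it spirantizes to the fricative [f]. /t/ is a stop between vowels /a/ and /a/, so it spirantizes to the fricative [s]. /kofoibadepata/ → kofoivazefasa.
Rule 3 (intervocalic voicing): /f/ is a voiceless obstruent between vowels /o/ and /o/, so it voices to [v]. /f/ is a voiceless obstruent between vowels /e/ and /a/, so it voices to [v]. /s/ is a voiceless obstruent between vowels /a/ and /a/, so it voices to [z]. /kofoivazefasa/ → kovoivazevaza.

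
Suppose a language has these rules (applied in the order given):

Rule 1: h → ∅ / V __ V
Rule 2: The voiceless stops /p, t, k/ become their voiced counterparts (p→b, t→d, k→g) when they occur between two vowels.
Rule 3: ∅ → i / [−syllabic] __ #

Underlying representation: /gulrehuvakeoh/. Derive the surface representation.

Rule 1 (intervocalic h-deletion): /h/ occurs between vowels /e/ and /u/, so it deletes. /gulrehuvakeoh/ → gulreuvakeoh.
Rule 2 (intervocalic voicing): /k/ is a voiceless stop between vowels /a/ and /e/, so it voices to [g]. /gulreuvakeoh/ → gulreuvageoh.
Rule 3 (final i-epenthesis): the form ends in the consonant /h/, so [i] is inserted word-finally. /gulreuvageoh/ → gulreuvageohi.

gulreuvageohi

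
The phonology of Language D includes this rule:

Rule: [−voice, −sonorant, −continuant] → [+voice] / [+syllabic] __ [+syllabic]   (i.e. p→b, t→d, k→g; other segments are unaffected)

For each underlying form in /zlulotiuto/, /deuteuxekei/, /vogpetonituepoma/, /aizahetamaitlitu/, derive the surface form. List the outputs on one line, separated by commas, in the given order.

/zlulotiuto/: /t/ is a voiceless stop between vowels /o/ and /i/, so it voices to [d]. /t/ is a voiceless stop between vowels /u/ and /o/, so it voices to [d]. → [zlulodiudo].
/deuteuxekei/: /t/ is a voiceless stop between vowels /u/ and /e/, so it voices to [d]. /k/ is a voiceless stop between vowels /e/ and /e/, so it voices to [g]. → [deudeuxegei].
/vogpetonituepoma/: /t/ is a voiceless stop between vowels /e/ and /o/, so it voices to [d]. /t/ is a voiceless stop between vowels /i/ and /u/, so it voices to [d]. /p/ is a voiceless stop between vowels /e/ and /o/, so it voices to [b]. → [vogpedonidueboma].
/aizahetamaitlitu/: /t/ is a voiceless stop between vowels /e/ and /a/, so it voices to [d]. /t/ is a voiceless stop between vowels /i/ and /u/, so it voices to [d]. → [aizahedamaitlidu].

zlulodiudo, deudeuxegei, vogpedonidueboma, aizahedamaitlidu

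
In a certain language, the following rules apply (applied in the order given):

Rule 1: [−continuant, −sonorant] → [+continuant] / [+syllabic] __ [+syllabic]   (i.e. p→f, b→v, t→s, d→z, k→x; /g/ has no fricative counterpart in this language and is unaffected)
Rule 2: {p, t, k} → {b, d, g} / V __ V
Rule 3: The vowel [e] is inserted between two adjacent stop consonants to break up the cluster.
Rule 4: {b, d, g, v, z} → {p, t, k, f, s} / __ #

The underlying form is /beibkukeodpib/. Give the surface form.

beibekuxeodepip

Rule 1 (intervocalic spirantization): /k/ is a stop between vowels /u/ and /e/, so it spirantizes to the fricative [x]. /beibkukeodpib/ → beibkuxeodpib.
Rule 2 (intervocalic voicing): no segment meets the environment; /beibkuxeodpib/ is unchanged.
Rule 3 (stop-cluster e-epenthesis): /b/ and /k/ form a stop–stop cluster, so [e] is inserted between them. /d/ and /p/ form a stop–stop cluster, so [e] is inserted between them. /beibkuxeodpib/ → beibekuxeodepib.
Rule 4 (final devoicing): /b/ is a voiced obstruent in word-final position, so it devoices to [p]. /beibekuxeodepib/ → beibekuxeodepip.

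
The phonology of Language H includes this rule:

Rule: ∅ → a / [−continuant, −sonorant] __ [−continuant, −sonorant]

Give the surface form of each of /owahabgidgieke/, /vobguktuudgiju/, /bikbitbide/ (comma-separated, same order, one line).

owahabagidagieke, vobagukatuudagiju, bikabitabide

/owahabgidgieke/: /b/ and /g/ form a stop–stop cluster, so [a] is inserted between them. /d/ and /g/ form a stop–stop cluster, so [a] is inserted between them. → [owahabagidagieke].
/vobguktuudgiju/: /b/ and /g/ form a stop–stop cluster, so [a] is inserted between them. /k/ and /t/ form a stop–stop cluster, so [a] is inserted between them. /d/ and /g/ form a stop–stop cluster, so [a] is inserted between them. → [vobagukatuudagiju].
/bikbitbide/: /k/ and /b/ form a stop–stop cluster, so [a] is inserted between them. /t/ and /b/ form a stop–stop cluster, so [a] is inserted between them. → [bikabitabide].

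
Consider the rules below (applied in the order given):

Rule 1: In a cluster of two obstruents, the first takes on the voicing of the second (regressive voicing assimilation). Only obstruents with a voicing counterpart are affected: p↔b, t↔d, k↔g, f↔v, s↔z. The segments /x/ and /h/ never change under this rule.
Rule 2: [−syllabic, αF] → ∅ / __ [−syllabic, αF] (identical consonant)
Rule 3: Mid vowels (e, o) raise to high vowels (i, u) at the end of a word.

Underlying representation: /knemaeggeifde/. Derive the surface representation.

Rule 1 (regressive voicing assimilation): /f/ precedes the voiced obstruent /d/, so it voices to [v] by assimilation. /knemaeggeifde/ → knemaeggeivde.
Rule 2 (degemination): /gg/ is a geminate; the first /g/ deletes. /knemaeggeivde/ → knemaegeivde.
Rule 3 (final vowel raising): /e/ is a mid vowel in word-final position, so it raises to [i]. /knemaegeivde/ → knemaegeivdi.

knemaegeivdi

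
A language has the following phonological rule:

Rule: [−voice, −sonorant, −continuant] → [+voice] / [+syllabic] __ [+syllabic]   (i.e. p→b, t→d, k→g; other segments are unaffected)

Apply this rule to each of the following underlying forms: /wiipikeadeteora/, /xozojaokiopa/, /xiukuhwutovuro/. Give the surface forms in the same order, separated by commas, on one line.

wiibigeadedeora, xozojaogioba, xiuguhwudovuro

/wiipikeadeteora/: /p/ is a voiceless stop between vowels /i/ and /i/, so it voices to [b]. /k/ is a voiceless stop between vowels /i/ and /e/, so it voices to [g]. /t/ is a voiceless stop between vowels /e/ and /e/, so it voices to [d]. → [wiibigeadedeora].
/xozojaokiopa/: /k/ is a voiceless stop between vowels /o/ and /i/, so it voices to [g]. /p/ is a voiceless stop between vowels /o/ and /a/, so it voices to [b]. → [xozojaogioba].
/xiukuhwutovuro/: /k/ is a voiceless stop between vowels /u/ and /u/, so it voices to [g]. /t/ is a voiceless stop between vowels /u/ and /o/, so it voices to [d]. → [xiuguhwudovuro].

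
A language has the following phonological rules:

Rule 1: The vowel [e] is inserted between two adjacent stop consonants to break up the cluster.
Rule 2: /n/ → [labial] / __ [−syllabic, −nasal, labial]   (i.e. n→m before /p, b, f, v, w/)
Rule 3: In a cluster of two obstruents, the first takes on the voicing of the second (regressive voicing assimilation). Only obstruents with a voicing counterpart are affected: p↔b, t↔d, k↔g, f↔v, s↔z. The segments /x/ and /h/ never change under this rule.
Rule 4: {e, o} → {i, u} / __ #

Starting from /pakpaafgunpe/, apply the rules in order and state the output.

pakepaavgumpi

Rule 1 (stop-cluster e-epenthesis): /k/ and /p/ form a stop–stop cluster, so [e] is inserted between them. /pakpaafgunpe/ → pakepaafgunpe.
Rule 2 (nasal place assimilation): /n/ precedes the labial consonant /p/, so it assimilates in place to [m]. /pakepaafgunpe/ → pakepaafgumpe.
Rule 3 (regressive voicing assimilation): /f/ precedes the voiced obstruent /g/, so it voices to [v] by assimilation. /pakepaafgumpe/ → pakepaavgumpe.
Rule 4 (final vowel raising): /e/ is a mid vowel in word-final position, so it raises to [i]. /pakepaavgumpe/ → pakepaavgumpi.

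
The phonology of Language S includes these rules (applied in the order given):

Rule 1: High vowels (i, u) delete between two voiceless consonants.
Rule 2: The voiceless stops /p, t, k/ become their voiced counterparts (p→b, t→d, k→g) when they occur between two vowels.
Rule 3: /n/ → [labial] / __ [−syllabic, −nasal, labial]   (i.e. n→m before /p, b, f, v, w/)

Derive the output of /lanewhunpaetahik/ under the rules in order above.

lanewhumpaedahk

Rule 1 (high vowel syncope): /i/ is a high vowel flanked by voiceless consonants /h/ and /k/, so it deletes. /lanewhunpaetahik/ → lanewhunpaetahk.
Rule 2 (intervocalic voicing): /t/ is a voiceless stop between vowels /e/ and /a/, so it voices to [d]. /lanewhunpaetahk/ → lanewhunpaedahk.
Rule 3 (nasal place assimilation): /n/ precedes the labial consonant /p/, so it assimilates in place to [m]. /lanewhunpaedahk/ → lanewhumpaedahk.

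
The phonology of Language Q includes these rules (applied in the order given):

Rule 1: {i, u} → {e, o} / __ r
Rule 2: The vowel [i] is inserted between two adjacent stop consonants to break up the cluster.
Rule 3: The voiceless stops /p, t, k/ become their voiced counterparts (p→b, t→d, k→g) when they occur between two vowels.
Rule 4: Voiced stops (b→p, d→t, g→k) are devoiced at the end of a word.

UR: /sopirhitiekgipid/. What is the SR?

Rule 1 (pre-rhotic lowering): /i/ is a high vowel immediately before /r/, so it lowers to [e]. /sopirhitiekgipid/ → soperhitiekgipid.
Rule 2 (stop-cluster i-epenthesis): /k/ and /g/ form a stop–stop cluster, so [i] is inserted between them. /soperhitiekgipid/ → soperhitiekigipid.
Rule 3 (intervocalic voicing): /p/ is a voiceless stop between vowels /o/ and /e/, so it voices to [b]. /t/ is a voiceless stop between vowels /i/ and /i/, so it voices to [d]. /k/ is a voiceless stop between vowels /e/ and /i/, so it voices to [g]. /p/ is a voiceless stop between vowels /i/ and /i/, so it voices to [b]. /soperhitiekigipid/ → soberhidiegigibid.
Rule 4 (final devoicing): /d/ is a voiced stop in word-final position, so it devoices to [t]. /soberhidiegigibid/ → soberhidiegigibit.

soberhidiegigibit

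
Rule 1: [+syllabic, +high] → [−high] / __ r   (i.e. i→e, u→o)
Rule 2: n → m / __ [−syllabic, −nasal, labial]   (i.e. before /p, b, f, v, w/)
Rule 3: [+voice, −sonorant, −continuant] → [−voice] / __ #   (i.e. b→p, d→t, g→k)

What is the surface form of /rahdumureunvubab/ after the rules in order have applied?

rahdumoreumvubap

Rule 1 (pre-rhotic lowering): /u/ is a high vowel immediately before /r/, so it lowers to [o]. /rahdumureunvubab/ → rahdumoreunvubab.
Rule 2 (nasal place assimilation): /n/ precedes the labial consonant /v/, so it assimilates in place to [m]. /rahdumoreunvubab/ → rahdumoreumvubab.
Rule 3 (final devoicing): /b/ is a voiced stop in word-final position, so it devoices to [p]. /rahdumoreumvubab/ → rahdumoreumvubap.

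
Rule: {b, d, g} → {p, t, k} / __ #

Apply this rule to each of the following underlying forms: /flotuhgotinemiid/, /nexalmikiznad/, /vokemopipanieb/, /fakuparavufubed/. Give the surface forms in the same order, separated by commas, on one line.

flotuhgotinemiit, nexalmikiznat, vokemopipaniep, fakuparavufubet

/flotuhgotinemiid/: /d/ is a voiced stop in word-final position, so it devoices to [t]. → [flotuhgotinemiit].
/nexalmikiznad/: /d/ is a voiced stop in word-final position, so it devoices to [t]. → [nexalmikiznat].
/vokemopipanieb/: /b/ is a voiced stop in word-final position, so it devoices to [p]. → [vokemopipaniep].
/fakuparavufubed/: /d/ is a voiced stop in word-final position, so it devoices to [t]. → [fakuparavufubet].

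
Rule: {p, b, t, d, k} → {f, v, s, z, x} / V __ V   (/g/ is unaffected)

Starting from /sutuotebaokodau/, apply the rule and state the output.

susuosevaoxozau

/t/ is a stop between vowels /u/ and /u/, so it spirantizes to the fricative [s].
/t/ is a stop between vowels /o/ and /e/, so it spirantizes to the fricative [s].
/b/ is a stop between vowels /e/ and /a/, so it spirantizes to the fricative [v].
/k/ is a stop between vowels /o/ and /o/, so it spirantizes to the fricative [x].
/d/ is a stop between vowels /o/ and /a/, so it spirantizes to the fricative [z].
Surface form: [susuosevaoxozau].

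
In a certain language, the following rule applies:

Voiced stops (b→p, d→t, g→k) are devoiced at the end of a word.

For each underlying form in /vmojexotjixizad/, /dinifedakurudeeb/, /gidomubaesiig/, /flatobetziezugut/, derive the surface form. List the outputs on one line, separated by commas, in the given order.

vmojexotjixizat, dinifedakurudeep, gidomubaesiik, flatobetziezugut

/vmojexotjixizad/: /d/ is a voiced stop in word-final position, so it devoices to [t]. → [vmojexotjixizat].
/dinifedakurudeeb/: /b/ is a voiced stop in word-final position, so it devoices to [p]. → [dinifedakurudeep].
/gidomubaesiig/: /g/ is a voiced stop in word-final position, so it devoices to [k]. → [gidomubaesiik].
/flatobetziezugut/: the rule's environment is not met; surfaces unchanged as [flatobetziezugut].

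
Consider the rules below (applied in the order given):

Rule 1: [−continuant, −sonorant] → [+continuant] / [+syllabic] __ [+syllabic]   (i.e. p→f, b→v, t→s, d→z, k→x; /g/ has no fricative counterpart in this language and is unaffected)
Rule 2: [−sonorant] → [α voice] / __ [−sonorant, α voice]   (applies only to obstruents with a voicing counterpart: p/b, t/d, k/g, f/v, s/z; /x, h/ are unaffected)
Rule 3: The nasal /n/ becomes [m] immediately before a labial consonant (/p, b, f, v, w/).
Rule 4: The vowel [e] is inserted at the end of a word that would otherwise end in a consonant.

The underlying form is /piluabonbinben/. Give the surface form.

Rule 1 (intervocalic spirantization): /b/ is a stop between vowels /a/ and /o/, so it spirantizes to the fricative [v]. /piluabonbinben/ → piluavonbinben.
Rule 2 (regressive voicing assimilation): no segment meets the environment; /piluavonbinben/ is unchanged.
Rule 3 (nasal place assimilation): /n/ precedes the labial consonant /b/, so it assimilates in place to [m]. /n/ precedes the labial consonant /b/, so it assimilates in place to [m]. /piluavonbinben/ → piluavombimben.
Rule 4 (final e-epenthesis): the form ends in the consonant /n/, so [e] is inserted word-finally. /piluavombimben/ → piluavombimbene.

piluavombimbene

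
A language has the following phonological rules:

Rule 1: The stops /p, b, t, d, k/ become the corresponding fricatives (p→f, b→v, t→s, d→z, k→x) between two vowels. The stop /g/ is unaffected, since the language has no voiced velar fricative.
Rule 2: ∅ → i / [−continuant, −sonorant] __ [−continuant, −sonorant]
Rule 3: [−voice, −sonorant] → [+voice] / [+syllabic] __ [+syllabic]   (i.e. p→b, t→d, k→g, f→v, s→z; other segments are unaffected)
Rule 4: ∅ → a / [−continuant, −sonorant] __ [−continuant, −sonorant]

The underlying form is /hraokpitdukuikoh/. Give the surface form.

hraogibididuxuixoh

Rule 1 (intervocalic spirantization): /k/ is a stop between vowels /u/ and /u/, so it spirantizes to the fricative [x]. /k/ is a stop between vowels /i/ and /o/, so it spirantizes to the fricative [x]. /hraokpitdukuikoh/ → hraokpitduxuixoh.
Rule 2 (stop-cluster i-epenthesis): /k/ and /p/ form a stop–stop cluster, so [i] is inserted between them. /t/ and /d/ form a stop–stop cluster, so [i] is inserted between them. /hraokpitduxuixoh/ → hraokipitiduxuixoh.
Rule 3 (intervocalic voicing): /k/ is a voiceless obstruent between vowels /o/ and /i/, so it voices to [g]. /p/ is a voiceless obstruent between vowels /i/ and /i/, so it voices to [b]. /t/ is a voiceless obstruent between vowels /i/ and /i/, so it voices to [d]. /hraokipitiduxuixoh/ → hraogibididuxuixoh.
Rule 4 (stop-cluster a-epenthesis): no segment meets the environment; /hraogibididuxuixoh/ is unchanged.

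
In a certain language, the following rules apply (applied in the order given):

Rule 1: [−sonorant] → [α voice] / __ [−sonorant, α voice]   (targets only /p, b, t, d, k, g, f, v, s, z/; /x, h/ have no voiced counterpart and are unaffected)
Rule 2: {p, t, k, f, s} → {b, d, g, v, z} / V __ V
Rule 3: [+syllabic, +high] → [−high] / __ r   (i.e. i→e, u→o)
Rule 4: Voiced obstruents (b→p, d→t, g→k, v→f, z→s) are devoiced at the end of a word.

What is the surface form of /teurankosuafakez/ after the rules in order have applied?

Rule 1 (regressive voicing assimilation): no segment meets the environment; /teurankosuafakez/ is unchanged.
Rule 2 (intervocalic voicing): /s/ is a voiceless obstruent between vowels /o/ and /u/, so it voices to [z]. /f/ is a voiceless obstruent between vowels /a/ and /a/, so it voices to [v]. /k/ is a voiceless obstruent between vowels /a/ and /e/, so it voices to [g]. /teurankosuafakez/ → teurankozuavagez.
Rule 3 (pre-rhotic lowering): /u/ is a high vowel immediately before /r/, so it lowers to [o]. /teurankozuavagez/ → teorankozuavagez.
Rule 4 (final devoicing): /z/ is a voiced obstruent in word-final position, so it devoices to [s]. /teorankozuavagez/ → teorankozuavages.

teorankozuavages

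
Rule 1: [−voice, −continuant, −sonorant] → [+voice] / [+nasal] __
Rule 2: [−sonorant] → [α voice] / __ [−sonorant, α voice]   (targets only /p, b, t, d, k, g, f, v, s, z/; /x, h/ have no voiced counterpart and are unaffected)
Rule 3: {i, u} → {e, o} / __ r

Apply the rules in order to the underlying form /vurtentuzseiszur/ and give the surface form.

vortendusseizzor

Rule 1 (post-nasal voicing): /t/ is a voiceless stop immediately after the nasal /n/, so it voices to [d]. /vurtentuzseiszur/ → vurtenduzseiszur.
Rule 2 (regressive voicing assimilation): /z/ precedes the voiceless obstruent /s/, so it devoices to [s] by assimilation. /s/ precedes the voiced obstruent /z/, so it voices to [z] by assimilation. /vurtenduzseiszur/ → vurtendusseizzur.
Rule 3 (pre-rhotic lowering): /u/ is a high vowel immediately before /r/, so it lowers to [o]. /u/ is a high vowel immediately before /r/, so it lowers to [o]. /vurtendusseizzur/ → vortendusseizzor.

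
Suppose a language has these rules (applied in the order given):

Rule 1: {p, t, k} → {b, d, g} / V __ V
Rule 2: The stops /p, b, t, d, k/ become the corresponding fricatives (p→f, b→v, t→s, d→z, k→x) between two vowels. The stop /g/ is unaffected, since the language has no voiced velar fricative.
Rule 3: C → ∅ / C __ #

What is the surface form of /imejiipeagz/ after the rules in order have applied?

Rule 1 (intervocalic voicing): /p/ is a voiceless stop between vowels /i/ and /e/, so it voices to [b]. /imejiipeagz/ → imejiibeagz.
Rule 2 (intervocalic spirantization): /b/ is a stop between vowels /i/ and /e/, so it spirantizes to the fricative [v]. /imejiibeagz/ → imejiiveagz.
Rule 3 (final cluster simplification): /z/ is the second consonant of a word-final cluster /gz/, so it deletes. /imejiiveagz/ → imejiiveag.

imejiiveag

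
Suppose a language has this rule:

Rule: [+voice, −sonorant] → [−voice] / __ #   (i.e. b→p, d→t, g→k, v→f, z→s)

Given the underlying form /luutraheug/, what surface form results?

luutraheuk

/g/ is a voiced obstruent in word-final position, so it devoices to [k].
Surface form: [luutraheuk].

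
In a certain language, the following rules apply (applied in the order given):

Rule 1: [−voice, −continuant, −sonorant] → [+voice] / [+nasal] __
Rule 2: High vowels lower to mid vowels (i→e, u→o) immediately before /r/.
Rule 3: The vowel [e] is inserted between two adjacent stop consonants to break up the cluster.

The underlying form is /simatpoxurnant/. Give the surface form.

Rule 1 (post-nasal voicing): /t/ is a voiceless stop immediately after the nasal /n/, so it voices to [d]. /simatpoxurnant/ → simatpoxurnand.
Rule 2 (pre-rhotic lowering): /u/ is a high vowel immediately before /r/, so it lowers to [o]. /simatpoxurnand/ → simatpoxornand.
Rule 3 (stop-cluster e-epenthesis): /t/ and /p/ form a stop–stop cluster, so [e] is inserted between them. /simatpoxornand/ → simatepoxornand.

simatepoxornand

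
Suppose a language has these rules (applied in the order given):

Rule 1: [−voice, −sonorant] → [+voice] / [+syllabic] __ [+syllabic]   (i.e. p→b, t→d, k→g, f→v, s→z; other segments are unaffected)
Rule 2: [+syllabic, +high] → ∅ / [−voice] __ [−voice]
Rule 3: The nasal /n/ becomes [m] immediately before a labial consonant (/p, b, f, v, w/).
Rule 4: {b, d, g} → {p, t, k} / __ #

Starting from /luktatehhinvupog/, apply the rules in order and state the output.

luktadehhimvubok

Rule 1 (intervocalic voicing): /t/ is a voiceless obstruent between vowels /a/ and /e/, so it voices to [d]. /p/ is a voiceless obstruent between vowels /u/ and /o/, so it voices to [b]. /luktatehhinvupog/ → luktadehhinvubog.
Rule 2 (high vowel syncope): no segment meets the environment; /luktadehhinvubog/ is unchanged.
Rule 3 (nasal place assimilation): /n/ precedes the labial consonant /v/, so it assimilates in place to [m]. /luktadehhinvubog/ → luktadehhimvubog.
Rule 4 (final devoicing): /g/ is a voiced stop in word-final position, so it devoices to [k]. /luktadehhimvubog/ → luktadehhimvubok.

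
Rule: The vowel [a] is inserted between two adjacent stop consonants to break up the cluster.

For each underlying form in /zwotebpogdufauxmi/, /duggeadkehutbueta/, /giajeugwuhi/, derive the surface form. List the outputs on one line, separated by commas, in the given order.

/zwotebpogdufauxmi/: /b/ and /p/ form a stop–stop cluster, so [a] is inserted between them. /g/ and /d/ form a stop–stop cluster, so [a] is inserted between them. → [zwotebapogadufauxmi].
/duggeadkehutbueta/: /g/ and /g/ form a stop–stop cluster, so [a] is inserted between them. /d/ and /k/ form a stop–stop cluster, so [a] is inserted between them. /t/ and /b/ form a stop–stop cluster, so [a] is inserted between them. → [dugageadakehutabueta].
/giajeugwuhi/: the rule's environment is not met; surfaces unchanged as [giajeugwuhi].

zwotebapogadufauxmi, dugageadakehutabueta, giajeugwuhi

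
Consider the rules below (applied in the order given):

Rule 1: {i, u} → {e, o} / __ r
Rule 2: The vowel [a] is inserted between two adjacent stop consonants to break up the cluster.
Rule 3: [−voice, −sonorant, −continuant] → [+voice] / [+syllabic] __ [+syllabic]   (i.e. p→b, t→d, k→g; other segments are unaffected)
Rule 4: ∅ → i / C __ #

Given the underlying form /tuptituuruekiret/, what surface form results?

tubadiduoruegereti

Rule 1 (pre-rhotic lowering): /u/ is a high vowel immediately before /r/, so it lowers to [o]. /i/ is a high vowel immediately before /r/, so it lowers to [e]. /tuptituuruekiret/ → tuptituoruekeret.
Rule 2 (stop-cluster a-epenthesis): /p/ and /t/ form a stop–stop cluster, so [a] is inserted between them. /tuptituoruekeret/ → tupatituoruekeret.
Rule 3 (intervocalic voicing): /p/ is a voiceless stop between vowels /u/ and /a/, so it voices to [b]. /t/ is a voiceless stop between vowels /a/ and /i/, so it voices to [d]. /t/ is a voiceless stop between vowels /i/ and /u/, so it voices to [d]. /k/ is a voiceless stop between vowels /e/ and /e/, so it voices to [g]. /tupatituoruekeret/ → tubadiduoruegeret.
Rule 4 (final i-epenthesis): the form ends in the consonant /t/, so [i] is inserted word-finally. /tubadiduoruegeret/ → tubadiduoruegereti.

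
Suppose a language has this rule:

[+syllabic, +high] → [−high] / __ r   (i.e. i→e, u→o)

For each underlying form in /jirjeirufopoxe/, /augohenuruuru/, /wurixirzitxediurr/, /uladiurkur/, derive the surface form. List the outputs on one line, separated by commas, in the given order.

jerjeerufopoxe, augohenoruoru, worixerzitxediorr, uladiorkor

/jirjeirufopoxe/: /i/ is a high vowel immediately before /r/, so it lowers to [e]. /i/ is a high vowel immediately before /r/, so it lowers to [e]. → [jerjeerufopoxe].
/augohenuruuru/: /u/ is a high vowel immediately before /r/, so it lowers to [o]. /u/ is a high vowel immediately before /r/, so it lowers to [o]. → [augohenoruoru].
/wurixirzitxediurr/: /u/ is a high vowel immediately before /r/, so it lowers to [o]. /i/ is a high vowel immediately before /r/, so it lowers to [e]. /u/ is a high vowel immediately before /r/, so it lowers to [o]. → [worixerzitxediorr].
/uladiurkur/: /u/ is a high vowel immediately before /r/, so it lowers to [o]. /u/ is a high vowel immediately before /r/, so it lowers to [o]. → [uladiorkor].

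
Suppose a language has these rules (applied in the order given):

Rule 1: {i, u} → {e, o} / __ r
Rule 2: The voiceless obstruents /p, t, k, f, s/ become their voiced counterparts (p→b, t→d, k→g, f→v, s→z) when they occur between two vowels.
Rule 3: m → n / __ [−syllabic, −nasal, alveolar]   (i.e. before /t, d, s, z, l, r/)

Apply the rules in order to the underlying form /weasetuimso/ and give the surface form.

Rule 1 (pre-rhotic lowering): no segment meets the environment; /weasetuimso/ is unchanged.
Rule 2 (intervocalic voicing): /s/ is a voiceless obstruent between vowels /a/ and /e/, so it voices to [z]. /t/ is a voiceless obstruent between vowels /e/ and /u/, so it voices to [d]. /weasetuimso/ → weazeduimso.
Rule 3 (nasal place assimilation): /m/ precedes the alveolar consonant /s/, so it assimilates in place to [n]. /weazeduimso/ → weazeduinso.

weazeduinso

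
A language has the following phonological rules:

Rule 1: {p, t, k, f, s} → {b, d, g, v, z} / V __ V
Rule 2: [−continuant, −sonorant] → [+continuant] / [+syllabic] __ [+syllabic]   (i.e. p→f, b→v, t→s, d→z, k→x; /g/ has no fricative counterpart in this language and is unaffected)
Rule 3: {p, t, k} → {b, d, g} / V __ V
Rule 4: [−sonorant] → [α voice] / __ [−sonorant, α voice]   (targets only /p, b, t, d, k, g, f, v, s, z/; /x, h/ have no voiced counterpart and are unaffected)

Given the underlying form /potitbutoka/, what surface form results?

pozidbuzoga

Rule 1 (intervocalic voicing): /t/ is a voiceless obstruent between vowels /o/ and /i/, so it voices to [d]. /t/ is a voiceless obstruent between vowels /u/ and /o/, so it voices to [d]. /k/ is a voiceless obstruent between vowels /o/ and /a/, so it voices to [g]. /potitbutoka/ → poditbudoga.
Rule 2 (intervocalic spirantization): /d/ is a stop between vowels /o/ and /i/, so it spirantizes to the fricative [z]. /d/ is a stop between vowels /u/ and /o/, so it spirantizes to the fricative [z]. /poditbudoga/ → pozitbuzoga.
Rule 3 (intervocalic voicing): no segment meets the environment; /pozitbuzoga/ is unchanged.
Rule 4 (regressive voicing assimilation): /t/ precedes the voiced obstruent /b/, so it voices to [d] by assimilation. /pozitbuzoga/ → pozidbuzoga.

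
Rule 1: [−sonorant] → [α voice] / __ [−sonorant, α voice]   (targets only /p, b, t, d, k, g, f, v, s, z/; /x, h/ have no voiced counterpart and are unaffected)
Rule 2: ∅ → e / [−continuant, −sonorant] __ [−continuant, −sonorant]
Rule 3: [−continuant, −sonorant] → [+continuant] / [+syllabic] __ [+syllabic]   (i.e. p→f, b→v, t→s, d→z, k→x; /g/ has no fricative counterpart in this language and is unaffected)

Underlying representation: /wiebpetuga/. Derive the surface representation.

Rule 1 (regressive voicing assimilation): /b/ precedes the voiceless obstruent /p/, so it devoices to [p] by assimilation. /wiebpetuga/ → wieppetuga.
Rule 2 (stop-cluster e-epenthesis): /p/ and /p/ form a stop–stop cluster, so [e] is inserted between them. /wieppetuga/ → wiepepetuga.
Rule 3 (intervocalic spirantization): /p/ is a stop between vowels /e/ and /e/, so it spirantizes to the fricative [f]. /p/ is a stop between vowels /e/ and /e/, so it spirantizes to the fricative [f]. /t/ is a stop between vowels /e/ and /u/, so it spirantizes to the fricative [s]. /wiepepetuga/ → wiefefesuga.

wiefefesuga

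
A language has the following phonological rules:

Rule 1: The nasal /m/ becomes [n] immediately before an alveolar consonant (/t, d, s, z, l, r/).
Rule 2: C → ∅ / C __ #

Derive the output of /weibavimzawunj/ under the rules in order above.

Rule 1 (nasal place assimilation): /m/ precedes the alveolar consonant /z/, so it assimilates in place to [n]. /weibavimzawunj/ → weibavinzawunj.
Rule 2 (final cluster simplification): /j/ is the second consonant of a word-final cluster /nj/, so it deletes. /weibavinzawunj/ → weibavinzawun.

weibavinzawun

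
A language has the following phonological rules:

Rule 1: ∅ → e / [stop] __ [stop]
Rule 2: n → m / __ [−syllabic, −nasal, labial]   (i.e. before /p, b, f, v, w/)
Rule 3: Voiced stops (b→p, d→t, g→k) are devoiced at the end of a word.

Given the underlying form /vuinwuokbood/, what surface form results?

Rule 1 (stop-cluster e-epenthesis): /k/ and /b/ form a stop–stop cluster, so [e] is inserted between them. /vuinwuokbood/ → vuinwuokebood.
Rule 2 (nasal place assimilation): /n/ precedes the labial consonant /w/, so it assimilates in place to [m]. /vuinwuokebood/ → vuimwuokebood.
Rule 3 (final devoicing): /d/ is a voiced stop in word-final position, so it devoices to [t]. /vuimwuokebood/ → vuimwuokeboot.

vuimwuokeboot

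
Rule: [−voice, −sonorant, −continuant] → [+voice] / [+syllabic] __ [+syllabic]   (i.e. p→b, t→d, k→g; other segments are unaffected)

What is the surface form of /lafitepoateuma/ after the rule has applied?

lafideboadeuma

/t/ is a voiceless stop between vowels /i/ and /e/, so it voices to [d].
/p/ is a voiceless stop between vowels /e/ and /o/, so it voices to [b].
/t/ is a voiceless stop between vowels /a/ and /e/, so it voices to [d].
Surface form: [lafideboadeuma].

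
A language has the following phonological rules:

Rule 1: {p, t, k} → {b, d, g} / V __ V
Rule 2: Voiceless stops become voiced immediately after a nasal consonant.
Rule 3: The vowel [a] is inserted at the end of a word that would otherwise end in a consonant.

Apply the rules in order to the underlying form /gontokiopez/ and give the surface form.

Rule 1 (intervocalic voicing): /k/ is a voiceless stop between vowels /o/ and /i/, so it voices to [g]. /p/ is a voiceless stop between vowels /o/ and /e/, so it voices to [b]. /gontokiopez/ → gontogiobez.
Rule 2 (post-nasal voicing): /t/ is a voiceless stop immediately after the nasal /n/, so it voices to [d]. /gontogiobez/ → gondogiobez.
Rule 3 (final a-epenthesis): the form ends in the consonant /z/, so [a] is inserted word-finally. /gondogiobez/ → gondogiobeza.

gondogiobeza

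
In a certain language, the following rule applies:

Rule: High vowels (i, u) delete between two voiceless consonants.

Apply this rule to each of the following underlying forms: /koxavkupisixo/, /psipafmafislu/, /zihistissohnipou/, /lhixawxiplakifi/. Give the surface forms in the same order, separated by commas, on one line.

koxavkpsxo, pspafmafslu, zihstssohnipou, lhxawxplakfi

/koxavkupisixo/: /u/ is a high vowel flanked by voiceless consonants /k/ and /p/, so it deletes. /i/ is a high vowel flanked by voiceless consonants /p/ and /s/, so it deletes. /i/ is a high vowel flanked by voiceless consonants /s/ and /x/, so it deletes. → [koxavkpsxo].
/psipafmafislu/: /i/ is a high vowel flanked by voiceless consonants /s/ and /p/, so it deletes. /i/ is a high vowel flanked by voiceless consonants /f/ and /s/, so it deletes. → [pspafmafslu].
/zihistissohnipou/: /i/ is a high vowel flanked by voiceless consonants /h/ and /s/, so it deletes. /i/ is a high vowel flanked by voiceless consonants /t/ and /s/, so it deletes. → [zihstssohnipou].
/lhixawxiplakifi/: /i/ is a high vowel flanked by voiceless consonants /h/ and /x/, so it deletes. /i/ is a high vowel flanked by voiceless consonants /x/ and /p/, so it deletes. /i/ is a high vowel flanked by voiceless consonants /k/ and /f/, so it deletes. → [lhxawxplakfi].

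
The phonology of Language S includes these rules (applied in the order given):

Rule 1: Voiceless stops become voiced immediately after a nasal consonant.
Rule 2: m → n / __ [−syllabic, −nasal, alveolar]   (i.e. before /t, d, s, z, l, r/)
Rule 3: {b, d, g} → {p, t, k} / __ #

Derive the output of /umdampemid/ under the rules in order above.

Rule 1 (post-nasal voicing): /p/ is a voiceless stop immediately after the nasal /m/, so it voices to [b]. /umdampemid/ → umdambemid.
Rule 2 (nasal place assimilation): /m/ precedes the alveolar consonant /d/, so it assimilates in place to [n]. /umdambemid/ → undambemid.
Rule 3 (final devoicing): /d/ is a voiced stop in word-final position, so it devoices to [t]. /undambemid/ → undambemit.

undambemit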